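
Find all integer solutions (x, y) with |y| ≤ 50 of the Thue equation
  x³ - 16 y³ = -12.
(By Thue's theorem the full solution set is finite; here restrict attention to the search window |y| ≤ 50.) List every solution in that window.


The equation is x³ - 16y³ = -12. For fixed y, x³ = 16·y³ − 12, so a solution requires the RHS to be a perfect cube.
Strategy: iterate y from -50 to 50, compute RHS = 16·y³ − 12, and check whether it is a (positive or negative) perfect cube.
Check small values of y:
  y = 0: RHS = -12 is not a perfect cube.
  y = 1: RHS = 4 is not a perfect cube.
  y = -1: RHS = -28 is not a perfect cube.
  y = 2: RHS = 116 is not a perfect cube.
  y = -2: RHS = -140 is not a perfect cube.
  y = 3: RHS = 420 is not a perfect cube.
  y = -3: RHS = -444 is not a perfect cube.
Continuing the search up to |y| = 50 finds no solutions either.
No (x, y) in the scanned range satisfies the equation.

No integer solutions with |y| ≤ 50.


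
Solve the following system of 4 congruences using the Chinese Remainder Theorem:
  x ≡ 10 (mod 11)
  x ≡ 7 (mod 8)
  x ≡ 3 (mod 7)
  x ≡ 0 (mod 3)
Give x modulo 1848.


Product of moduli M = 11 · 8 · 7 · 3 = 1848.
Merge one congruence at a time:
  Start: x ≡ 10 (mod 11).
  Combine with x ≡ 7 (mod 8); new modulus lcm = 88.
    Write x = 10 + 11·t and substitute into x ≡ 7 (mod 8): 11·t ≡ 7 − 10 = -3 (mod 8).
    Reduce coefficients mod 8: 3·t ≡ 5 (mod 8).
    The inverse of 3 mod 8 is 3 (since 3·3 = 9 = 1·8 + 1), so t ≡ 3·5 = 15 ≡ 7 (mod 8).
    Then x = 10 + 11·7 = 87, valid modulo lcm(11, 8) = 88: x ≡ 87 (mod 88).
  Combine with x ≡ 3 (mod 7); new modulus lcm = 616.
    Write x = 87 + 88·t and substitute into x ≡ 3 (mod 7): 88·t ≡ 3 − 87 = -84 (mod 7).
    Reduce coefficients mod 7: 4·t ≡ 0 (mod 7).
    The inverse of 4 mod 7 is 2 (since 4·2 = 8 = 1·7 + 1), so t ≡ 2·0 = 0 ≡ 0 (mod 7).
    Then x = 87 + 88·0 = 87, valid modulo lcm(88, 7) = 616: x ≡ 87 (mod 616).
  Combine with x ≡ 0 (mod 3); new modulus lcm = 1848.
    Write x = 87 + 616·t and substitute into x ≡ 0 (mod 3): 616·t ≡ 0 − 87 = -87 (mod 3).
    Reduce coefficients mod 3: 1·t ≡ 0 (mod 3).
    So t ≡ 0 (mod 3).
    Then x = 87 + 616·0 = 87, valid modulo lcm(616, 3) = 1848: x ≡ 87 (mod 1848).
Verify against each original: 87 mod 11 = 10, 87 mod 8 = 7, 87 mod 7 = 3, 87 mod 3 = 0.

x ≡ 87 (mod 1848).


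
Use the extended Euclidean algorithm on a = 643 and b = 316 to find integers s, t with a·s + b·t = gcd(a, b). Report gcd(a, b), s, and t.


Euclidean algorithm on (643, 316) — divide until remainder is 0:
  643 = 2 · 316 + 11
  316 = 28 · 11 + 8
  11 = 1 · 8 + 3
  8 = 2 · 3 + 2
  3 = 1 · 2 + 1
  2 = 2 · 1 + 0
gcd(643, 316) = 1.
Track Bezout coefficients alongside the remainders: start with r₀ = 643 = a·1 + b·0 (s = 1, t = 0) and r₁ = 316 = a·0 + b·1 (s = 0, t = 1); each new remainder r_{k+1} = r_{k-1} − q_k·r_k inherits s_{k+1} = s_{k-1} − q_k·s_k, t_{k+1} = t_{k-1} − q_k·t_k, so r_k = a·s_k + b·t_k at every step:
  q = 2: r = 11, s = 1 − 2·0 = 1, t = 0 − 2·1 = -2  (check: 643·1 + 316·(-2) = 11)
  q = 28: r = 8, s = 0 − 28·1 = -28, t = 1 − 28·(-2) = 57  (check: 643·(-28) + 316·57 = 8)
  q = 1: r = 3, s = 1 − 1·(-28) = 29, t = -2 − 1·57 = -59  (check: 643·29 + 316·(-59) = 3)
  q = 2: r = 2, s = -28 − 2·29 = -86, t = 57 − 2·(-59) = 175  (check: 643·(-86) + 316·175 = 2)
  q = 1: r = 1, s = 29 − 1·(-86) = 115, t = -59 − 1·175 = -234  (check: 643·115 + 316·(-234) = 1)
The row with r = 1 (the gcd) gives the Bezout coefficients s = 115, t = -234.
Result: 643 · (115) + 316 · (-234) = 1.

gcd(643, 316) = 1; s = 115, t = -234 (check: 643·115 + 316·(-234) = 1).


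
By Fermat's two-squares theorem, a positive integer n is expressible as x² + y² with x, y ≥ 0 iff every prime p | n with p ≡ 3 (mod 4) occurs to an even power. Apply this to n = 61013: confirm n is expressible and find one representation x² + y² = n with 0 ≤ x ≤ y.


Step 1: Factor n = 61013 = 17 · 37 · 97.
Step 2: Check the mod-4 condition on each prime factor: 17 ≡ 1 (mod 4), exponent 1; 37 ≡ 1 (mod 4), exponent 1; 97 ≡ 1 (mod 4), exponent 1.
All primes ≡ 3 (mod 4) appear to even exponent (or don't appear), so by the two-squares theorem n IS expressible as a sum of two squares.
Step 3: Build a representation. Here n = 17 · 37 · 97 is a product of primes ≡ 1 (mod 4). Each prime p ≡ 1 (mod 4) is itself a sum of two squares; find a² by testing p − a² for a perfect square:
  17: 17 − 1² = 16 = 4² ⇒ 17 = 1² + 4².
  37: 37 − 1² = 36 = 6² ⇒ 37 = 1² + 6².
  97: 97 − 1² = 96, 97 − 2² = 93, 97 − 3² = 88, 97 − 4² = 81 = 9² ⇒ 97 = 4² + 9².
  Combine using the Brahmagupta–Fibonacci identity (a² + b²)(c² + d²) = (ac − bd)² + (ad + bc)² = (ac + bd)² + (ad − bc)²:
  17 · 37 = 629: from (1² + 4²)(1² + 6²), take (1·1 − 4·6, 1·6 + 4·1) = (1 − 24, 6 + 4) = (-23, 10); dropping signs (only squares matter) gives (23, 10); check 23² + 10² = 529 + 100 = 629 ✓.
  629 · 97 = 61013: from (23² + 10²)(4² + 9²), take (23·4 − 10·9, 23·9 + 10·4) = (92 − 90, 207 + 40) = (2, 247); check 2² + 247² = 4 + 61009 = 61013 ✓.
Step 4: Order so x ≤ y and verify: 2² + 247² = 4 + 61009 = 61013 = n. ✓

n = 61013 = 2² + 247² (one valid representation with x ≤ y).


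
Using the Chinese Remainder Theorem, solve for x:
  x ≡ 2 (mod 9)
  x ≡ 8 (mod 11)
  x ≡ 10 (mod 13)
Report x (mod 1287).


Moduli 9, 11, 13 are pairwise coprime; by CRT there is a unique solution modulo M = 9 · 11 · 13 = 1287.
Solve pairwise, accumulating the modulus:
  Start with x ≡ 2 (mod 9).
  Combine with x ≡ 8 (mod 11): since gcd(9, 11) = 1, we get a unique residue mod 99.
    Write x = 2 + 9·t and substitute into x ≡ 8 (mod 11): 9·t ≡ 8 − 2 = 6 (mod 11).
    The inverse of 9 mod 11 is 5 (since 9·5 = 45 = 4·11 + 1), so t ≡ 5·6 = 30 ≡ 8 (mod 11).
    Then x = 2 + 9·8 = 74, valid modulo lcm(9, 11) = 99: x ≡ 74 (mod 99).
  Combine with x ≡ 10 (mod 13): since gcd(99, 13) = 1, we get a unique residue mod 1287.
    Write x = 74 + 99·t and substitute into x ≡ 10 (mod 13): 99·t ≡ 10 − 74 = -64 (mod 13).
    Reduce coefficients mod 13: 8·t ≡ 1 (mod 13).
    The inverse of 8 mod 13 is 5 (since 8·5 = 40 = 3·13 + 1), so t ≡ 5·1 = 5 ≡ 5 (mod 13).
    Then x = 74 + 99·5 = 569, valid modulo lcm(99, 13) = 1287: x ≡ 569 (mod 1287).
Verify: 569 mod 9 = 2 ✓, 569 mod 11 = 8 ✓, 569 mod 13 = 10 ✓.

x ≡ 569 (mod 1287).


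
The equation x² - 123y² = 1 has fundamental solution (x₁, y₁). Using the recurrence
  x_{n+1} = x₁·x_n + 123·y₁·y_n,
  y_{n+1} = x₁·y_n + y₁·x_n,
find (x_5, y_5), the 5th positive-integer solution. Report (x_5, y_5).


Step 1: Find the fundamental solution (x₁, y₁) of x² - 123y² = 1.
  Expand √123 as a continued fraction. a₀ = ⌊√123⌋ = 11; iterate m_{k+1} = d_k·a_k − m_k, d_{k+1} = (123 − m_{k+1}²)/d_k, a_{k+1} = ⌊(a₀ + m_{k+1})/d_{k+1}⌋ (starting m₀ = 0, d₀ = 1), with convergents p_k = a_k·p_{k-1} + p_{k-2}, q_k = a_k·q_{k-1} + q_{k-2} (p₋₁ = 1, q₋₁ = 0):
  k = 0: a₀ = 11; p₀/q₀ = 11/1; p₀² − 123·q₀² = 121 − 123 = -2.
  k = 1: m = 11, d = 2, a = ⌊(11 + 11)/2⌋ = 11; p/q = (11·11 + 1)/(11·1 + 0) = 122/11; p² − 123·q² = 14884 − 14883 = 1.
  The first convergent with p² − 123·q² = 1 gives the fundamental solution (x₁, y₁) = (122, 11).
Step 2: Apply the recurrence (x_{n+1}, y_{n+1}) = (x₁x_n + 123y₁y_n, x₁y_n + y₁x_n) repeatedly.
  From (x_1, y_1) = (122, 11): x_2 = 122·122 + 123·11·11 = 29767; y_2 = 122·11 + 11·122 = 2684.
  From (x_2, y_2) = (29767, 2684): x_3 = 122·29767 + 123·11·2684 = 7263026; y_3 = 122·2684 + 11·29767 = 654885.
  From (x_3, y_3) = (7263026, 654885): x_4 = 122·7263026 + 123·11·654885 = 1772148577; y_4 = 122·654885 + 11·7263026 = 159789256.
  From (x_4, y_4) = (1772148577, 159789256): x_5 = 122·1772148577 + 123·11·159789256 = 432396989762; y_5 = 122·159789256 + 11·1772148577 = 38987923579.
Step 3: Verify x_5² - 123·y_5² = 186967156755239132816644 - 186967156755239132816643 = 1 (should be 1). ✓

(x_1, y_1) = (122, 11); (x_5, y_5) = (432396989762, 38987923579).


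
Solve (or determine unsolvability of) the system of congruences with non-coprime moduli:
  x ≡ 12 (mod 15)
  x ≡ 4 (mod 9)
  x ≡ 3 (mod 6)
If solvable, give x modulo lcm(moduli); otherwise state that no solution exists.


Moduli 15, 9, 6 are not pairwise coprime, so CRT works modulo lcm(m_i) when all pairwise compatibility conditions hold.
Pairwise compatibility: gcd(m_i, m_j) must divide a_i - a_j for every pair.
Merge one congruence at a time:
  Start: x ≡ 12 (mod 15).
  Combine with x ≡ 4 (mod 9): gcd(15, 9) = 3, and 4 - 12 = -8 is NOT divisible by 3.
    ⇒ system is inconsistent (no integer solution).

No solution (the system is inconsistent).


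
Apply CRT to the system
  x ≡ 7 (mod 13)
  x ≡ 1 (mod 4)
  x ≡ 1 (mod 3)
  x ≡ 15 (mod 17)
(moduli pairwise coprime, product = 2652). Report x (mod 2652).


Product of moduli M = 13 · 4 · 3 · 17 = 2652.
Merge one congruence at a time:
  Start: x ≡ 7 (mod 13).
  Combine with x ≡ 1 (mod 4); new modulus lcm = 52.
    Write x = 7 + 13·t and substitute into x ≡ 1 (mod 4): 13·t ≡ 1 − 7 = -6 (mod 4).
    Reduce coefficients mod 4: 1·t ≡ 2 (mod 4).
    So t ≡ 2 (mod 4).
    Then x = 7 + 13·2 = 33, valid modulo lcm(13, 4) = 52: x ≡ 33 (mod 52).
  Combine with x ≡ 1 (mod 3); new modulus lcm = 156.
    Write x = 33 + 52·t and substitute into x ≡ 1 (mod 3): 52·t ≡ 1 − 33 = -32 (mod 3).
    Reduce coefficients mod 3: 1·t ≡ 1 (mod 3).
    So t ≡ 1 (mod 3).
    Then x = 33 + 52·1 = 85, valid modulo lcm(52, 3) = 156: x ≡ 85 (mod 156).
  Combine with x ≡ 15 (mod 17); new modulus lcm = 2652.
    Write x = 85 + 156·t and substitute into x ≡ 15 (mod 17): 156·t ≡ 15 − 85 = -70 (mod 17).
    Reduce coefficients mod 17: 3·t ≡ 15 (mod 17).
    The inverse of 3 mod 17 is 6 (since 3·6 = 18 = 1·17 + 1), so t ≡ 6·15 = 90 ≡ 5 (mod 17).
    Then x = 85 + 156·5 = 865, valid modulo lcm(156, 17) = 2652: x ≡ 865 (mod 2652).
Verify against each original: 865 mod 13 = 7, 865 mod 4 = 1, 865 mod 3 = 1, 865 mod 17 = 15.

x ≡ 865 (mod 2652).


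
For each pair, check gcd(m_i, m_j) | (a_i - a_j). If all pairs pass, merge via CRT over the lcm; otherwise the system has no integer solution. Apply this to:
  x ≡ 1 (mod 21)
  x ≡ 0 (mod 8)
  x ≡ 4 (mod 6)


Moduli 21, 8, 6 are not pairwise coprime, so CRT works modulo lcm(m_i) when all pairwise compatibility conditions hold.
Pairwise compatibility: gcd(m_i, m_j) must divide a_i - a_j for every pair.
Merge one congruence at a time:
  Start: x ≡ 1 (mod 21).
  Combine with x ≡ 0 (mod 8): gcd(21, 8) = 1; 0 - 1 = -1, which IS divisible by 1, so compatible.
    Write x = 1 + 21·t and substitute into x ≡ 0 (mod 8): 21·t ≡ 0 − 1 = -1 (mod 8).
    Reduce coefficients mod 8: 5·t ≡ 7 (mod 8).
    The inverse of 5 mod 8 is 5 (since 5·5 = 25 = 3·8 + 1), so t ≡ 5·7 = 35 ≡ 3 (mod 8).
    Then x = 1 + 21·3 = 64, valid modulo lcm(21, 8) = 168: x ≡ 64 (mod 168).
  Combine with x ≡ 4 (mod 6): gcd(168, 6) = 6; 4 - 64 = -60, which IS divisible by 6, so compatible.
    Write x = 64 + 168·t and substitute into x ≡ 4 (mod 6): 168·t ≡ 4 − 64 = -60 (mod 6).
    Divide the congruence (and modulus) by g = 6: 28·t ≡ -10 (mod 1).
    Modulo 1 every t works; take t = 0.
    Then x = 64 + 168·0 = 64, valid modulo lcm(168, 6) = 168: x ≡ 64 (mod 168).
Verify: 64 mod 21 = 1, 64 mod 8 = 0, 64 mod 6 = 4.

x ≡ 64 (mod 168).


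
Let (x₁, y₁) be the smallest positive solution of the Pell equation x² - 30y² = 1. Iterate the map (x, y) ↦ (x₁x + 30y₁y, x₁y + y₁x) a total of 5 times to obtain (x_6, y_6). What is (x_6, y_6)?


Step 1: Find the fundamental solution (x₁, y₁) of x² - 30y² = 1.
  Expand √30 as a continued fraction. a₀ = ⌊√30⌋ = 5; iterate m_{k+1} = d_k·a_k − m_k, d_{k+1} = (30 − m_{k+1}²)/d_k, a_{k+1} = ⌊(a₀ + m_{k+1})/d_{k+1}⌋ (starting m₀ = 0, d₀ = 1), with convergents p_k = a_k·p_{k-1} + p_{k-2}, q_k = a_k·q_{k-1} + q_{k-2} (p₋₁ = 1, q₋₁ = 0):
  k = 0: a₀ = 5; p₀/q₀ = 5/1; p₀² − 30·q₀² = 25 − 30 = -5.
  k = 1: m = 5, d = 5, a = ⌊(5 + 5)/5⌋ = 2; p/q = (2·5 + 1)/(2·1 + 0) = 11/2; p² − 30·q² = 121 − 120 = 1.
  The first convergent with p² − 30·q² = 1 gives the fundamental solution (x₁, y₁) = (11, 2).
Step 2: Apply the recurrence (x_{n+1}, y_{n+1}) = (x₁x_n + 30y₁y_n, x₁y_n + y₁x_n) repeatedly.
  From (x_1, y_1) = (11, 2): x_2 = 11·11 + 30·2·2 = 241; y_2 = 11·2 + 2·11 = 44.
  From (x_2, y_2) = (241, 44): x_3 = 11·241 + 30·2·44 = 5291; y_3 = 11·44 + 2·241 = 966.
  From (x_3, y_3) = (5291, 966): x_4 = 11·5291 + 30·2·966 = 116161; y_4 = 11·966 + 2·5291 = 21208.
  From (x_4, y_4) = (116161, 21208): x_5 = 11·116161 + 30·2·21208 = 2550251; y_5 = 11·21208 + 2·116161 = 465610.
  From (x_5, y_5) = (2550251, 465610): x_6 = 11·2550251 + 30·2·465610 = 55989361; y_6 = 11·465610 + 2·2550251 = 10222212.
Step 3: Verify x_6² - 30·y_6² = 3134808545188321 - 3134808545188320 = 1 (should be 1). ✓

(x_1, y_1) = (11, 2); (x_6, y_6) = (55989361, 10222212).


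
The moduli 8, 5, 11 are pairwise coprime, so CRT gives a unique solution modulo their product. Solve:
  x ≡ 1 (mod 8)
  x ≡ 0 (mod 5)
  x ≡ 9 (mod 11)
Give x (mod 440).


Moduli 8, 5, 11 are pairwise coprime; by CRT there is a unique solution modulo M = 8 · 5 · 11 = 440.
Solve pairwise, accumulating the modulus:
  Start with x ≡ 1 (mod 8).
  Combine with x ≡ 0 (mod 5): since gcd(8, 5) = 1, we get a unique residue mod 40.
    Write x = 1 + 8·t and substitute into x ≡ 0 (mod 5): 8·t ≡ 0 − 1 = -1 (mod 5).
    Reduce coefficients mod 5: 3·t ≡ 4 (mod 5).
    The inverse of 3 mod 5 is 2 (since 3·2 = 6 = 1·5 + 1), so t ≡ 2·4 = 8 ≡ 3 (mod 5).
    Then x = 1 + 8·3 = 25, valid modulo lcm(8, 5) = 40: x ≡ 25 (mod 40).
  Combine with x ≡ 9 (mod 11): since gcd(40, 11) = 1, we get a unique residue mod 440.
    Write x = 25 + 40·t and substitute into x ≡ 9 (mod 11): 40·t ≡ 9 − 25 = -16 (mod 11).
    Reduce coefficients mod 11: 7·t ≡ 6 (mod 11).
    The inverse of 7 mod 11 is 8 (since 7·8 = 56 = 5·11 + 1), so t ≡ 8·6 = 48 ≡ 4 (mod 11).
    Then x = 25 + 40·4 = 185, valid modulo lcm(40, 11) = 440: x ≡ 185 (mod 440).
Verify: 185 mod 8 = 1 ✓, 185 mod 5 = 0 ✓, 185 mod 11 = 9 ✓.

x ≡ 185 (mod 440).


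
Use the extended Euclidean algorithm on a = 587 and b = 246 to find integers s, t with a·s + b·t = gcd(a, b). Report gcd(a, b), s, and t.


Euclidean algorithm on (587, 246) — divide until remainder is 0:
  587 = 2 · 246 + 95
  246 = 2 · 95 + 56
  95 = 1 · 56 + 39
  56 = 1 · 39 + 17
  39 = 2 · 17 + 5
  17 = 3 · 5 + 2
  5 = 2 · 2 + 1
  2 = 2 · 1 + 0
gcd(587, 246) = 1.
Track Bezout coefficients alongside the remainders: start with r₀ = 587 = a·1 + b·0 (s = 1, t = 0) and r₁ = 246 = a·0 + b·1 (s = 0, t = 1); each new remainder r_{k+1} = r_{k-1} − q_k·r_k inherits s_{k+1} = s_{k-1} − q_k·s_k, t_{k+1} = t_{k-1} − q_k·t_k, so r_k = a·s_k + b·t_k at every step:
  q = 2: r = 95, s = 1 − 2·0 = 1, t = 0 − 2·1 = -2  (check: 587·1 + 246·(-2) = 95)
  q = 2: r = 56, s = 0 − 2·1 = -2, t = 1 − 2·(-2) = 5  (check: 587·(-2) + 246·5 = 56)
  q = 1: r = 39, s = 1 − 1·(-2) = 3, t = -2 − 1·5 = -7  (check: 587·3 + 246·(-7) = 39)
  q = 1: r = 17, s = -2 − 1·3 = -5, t = 5 − 1·(-7) = 12  (check: 587·(-5) + 246·12 = 17)
  q = 2: r = 5, s = 3 − 2·(-5) = 13, t = -7 − 2·12 = -31  (check: 587·13 + 246·(-31) = 5)
  q = 3: r = 2, s = -5 − 3·13 = -44, t = 12 − 3·(-31) = 105  (check: 587·(-44) + 246·105 = 2)
  q = 2: r = 1, s = 13 − 2·(-44) = 101, t = -31 − 2·105 = -241  (check: 587·101 + 246·(-241) = 1)
The row with r = 1 (the gcd) gives the Bezout coefficients s = 101, t = -241.
Result: 587 · (101) + 246 · (-241) = 1.

gcd(587, 246) = 1; s = 101, t = -241 (check: 587·101 + 246·(-241) = 1).


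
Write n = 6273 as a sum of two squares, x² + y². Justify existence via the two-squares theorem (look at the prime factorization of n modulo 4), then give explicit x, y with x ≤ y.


Step 1: Factor n = 6273 = 3^2 · 17 · 41.
Step 2: Check the mod-4 condition on each prime factor: 3 ≡ 3 (mod 4), exponent 2 (must be even); 17 ≡ 1 (mod 4), exponent 1; 41 ≡ 1 (mod 4), exponent 1.
All primes ≡ 3 (mod 4) appear to even exponent (or don't appear), so by the two-squares theorem n IS expressible as a sum of two squares.
Step 3: Build a representation. Group n = k² · m with k = 3 and m = 17 · 41 = 697 (a product of primes ≡ 1 (mod 4)); a representation of m scales to one of n via (k·x)² + (k·y)² = k²(x² + y²). Each prime p ≡ 1 (mod 4) is itself a sum of two squares; find a² by testing p − a² for a perfect square:
  17: 17 − 1² = 16 = 4² ⇒ 17 = 1² + 4².
  41: 41 − 1² = 40, 41 − 2² = 37, 41 − 3² = 32, 41 − 4² = 25 = 5² ⇒ 41 = 4² + 5².
  Combine using the Brahmagupta–Fibonacci identity (a² + b²)(c² + d²) = (ac − bd)² + (ad + bc)² = (ac + bd)² + (ad − bc)²:
  17 · 41 = 697: from (1² + 4²)(4² + 5²), take (1·4 − 4·5, 1·5 + 4·4) = (4 − 20, 5 + 16) = (-16, 21); dropping signs (only squares matter) gives (16, 21); check 16² + 21² = 256 + 441 = 697 ✓.
  Scale by k = 3: (3·16, 3·21) = (48, 63).
Step 4: Order so x ≤ y and verify: 48² + 63² = 2304 + 3969 = 6273 = n. ✓

n = 6273 = 48² + 63² (one valid representation with x ≤ y).


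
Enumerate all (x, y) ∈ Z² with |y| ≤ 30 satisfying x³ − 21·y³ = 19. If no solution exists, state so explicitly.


The equation is x³ - 21y³ = 19. For fixed y, x³ = 21·y³ + 19, so a solution requires the RHS to be a perfect cube.
Strategy: iterate y from -30 to 30, compute RHS = 21·y³ + 19, and check whether it is a (positive or negative) perfect cube.
Check small values of y:
  y = 0: RHS = 19 is not a perfect cube.
  y = 1: RHS = 40 is not a perfect cube.
  y = -1: RHS = -2 is not a perfect cube.
  y = 2: RHS = 187 is not a perfect cube.
  y = -2: RHS = -149 is not a perfect cube.
  y = 3: RHS = 586 is not a perfect cube.
  y = -3: RHS = -548 is not a perfect cube.
Continuing the search up to |y| = 30 finds no solutions either.
No (x, y) in the scanned range satisfies the equation.

No integer solutions with |y| ≤ 30.


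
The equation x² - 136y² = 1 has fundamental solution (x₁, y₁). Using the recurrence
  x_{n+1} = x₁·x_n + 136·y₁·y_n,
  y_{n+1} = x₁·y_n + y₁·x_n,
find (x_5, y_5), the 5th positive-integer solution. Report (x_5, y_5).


Step 1: Find the fundamental solution (x₁, y₁) of x² - 136y² = 1.
  Expand √136 as a continued fraction. a₀ = ⌊√136⌋ = 11; iterate m_{k+1} = d_k·a_k − m_k, d_{k+1} = (136 − m_{k+1}²)/d_k, a_{k+1} = ⌊(a₀ + m_{k+1})/d_{k+1}⌋ (starting m₀ = 0, d₀ = 1), with convergents p_k = a_k·p_{k-1} + p_{k-2}, q_k = a_k·q_{k-1} + q_{k-2} (p₋₁ = 1, q₋₁ = 0):
  k = 0: a₀ = 11; p₀/q₀ = 11/1; p₀² − 136·q₀² = 121 − 136 = -15.
  k = 1: m = 11, d = 15, a = ⌊(11 + 11)/15⌋ = 1; p/q = (1·11 + 1)/(1·1 + 0) = 12/1; p² − 136·q² = 144 − 136 = 8.
  k = 2: m = 4, d = 8, a = ⌊(11 + 4)/8⌋ = 1; p/q = (1·12 + 11)/(1·1 + 1) = 23/2; p² − 136·q² = 529 − 544 = -15.
  k = 3: m = 4, d = 15, a = ⌊(11 + 4)/15⌋ = 1; p/q = (1·23 + 12)/(1·2 + 1) = 35/3; p² − 136·q² = 1225 − 1224 = 1.
  The first convergent with p² − 136·q² = 1 gives the fundamental solution (x₁, y₁) = (35, 3).
Step 2: Apply the recurrence (x_{n+1}, y_{n+1}) = (x₁x_n + 136y₁y_n, x₁y_n + y₁x_n) repeatedly.
  From (x_1, y_1) = (35, 3): x_2 = 35·35 + 136·3·3 = 2449; y_2 = 35·3 + 3·35 = 210.
  From (x_2, y_2) = (2449, 210): x_3 = 35·2449 + 136·3·210 = 171395; y_3 = 35·210 + 3·2449 = 14697.
  From (x_3, y_3) = (171395, 14697): x_4 = 35·171395 + 136·3·14697 = 11995201; y_4 = 35·14697 + 3·171395 = 1028580.
  From (x_4, y_4) = (11995201, 1028580): x_5 = 35·11995201 + 136·3·1028580 = 839492675; y_5 = 35·1028580 + 3·11995201 = 71985903.
Step 3: Verify x_5² - 136·y_5² = 704747951378655625 - 704747951378655624 = 1 (should be 1). ✓

(x_1, y_1) = (35, 3); (x_5, y_5) = (839492675, 71985903).


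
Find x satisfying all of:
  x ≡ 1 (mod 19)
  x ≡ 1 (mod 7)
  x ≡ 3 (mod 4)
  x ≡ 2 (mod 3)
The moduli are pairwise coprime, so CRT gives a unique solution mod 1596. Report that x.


Product of moduli M = 19 · 7 · 4 · 3 = 1596.
Merge one congruence at a time:
  Start: x ≡ 1 (mod 19).
  Combine with x ≡ 1 (mod 7); new modulus lcm = 133.
    Write x = 1 + 19·t and substitute into x ≡ 1 (mod 7): 19·t ≡ 1 − 1 = 0 (mod 7).
    Reduce coefficients mod 7: 5·t ≡ 0 (mod 7).
    The inverse of 5 mod 7 is 3 (since 5·3 = 15 = 2·7 + 1), so t ≡ 3·0 = 0 ≡ 0 (mod 7).
    Then x = 1 + 19·0 = 1, valid modulo lcm(19, 7) = 133: x ≡ 1 (mod 133).
  Combine with x ≡ 3 (mod 4); new modulus lcm = 532.
    Write x = 1 + 133·t and substitute into x ≡ 3 (mod 4): 133·t ≡ 3 − 1 = 2 (mod 4).
    Reduce coefficients mod 4: 1·t ≡ 2 (mod 4).
    So t ≡ 2 (mod 4).
    Then x = 1 + 133·2 = 267, valid modulo lcm(133, 4) = 532: x ≡ 267 (mod 532).
  Combine with x ≡ 2 (mod 3); new modulus lcm = 1596.
    Write x = 267 + 532·t and substitute into x ≡ 2 (mod 3): 532·t ≡ 2 − 267 = -265 (mod 3).
    Reduce coefficients mod 3: 1·t ≡ 2 (mod 3).
    So t ≡ 2 (mod 3).
    Then x = 267 + 532·2 = 1331, valid modulo lcm(532, 3) = 1596: x ≡ 1331 (mod 1596).
Verify against each original: 1331 mod 19 = 1, 1331 mod 7 = 1, 1331 mod 4 = 3, 1331 mod 3 = 2.

x ≡ 1331 (mod 1596).


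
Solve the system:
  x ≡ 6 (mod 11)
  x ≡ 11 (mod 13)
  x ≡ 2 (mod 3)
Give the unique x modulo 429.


Moduli 11, 13, 3 are pairwise coprime; by CRT there is a unique solution modulo M = 11 · 13 · 3 = 429.
Solve pairwise, accumulating the modulus:
  Start with x ≡ 6 (mod 11).
  Combine with x ≡ 11 (mod 13): since gcd(11, 13) = 1, we get a unique residue mod 143.
    Write x = 6 + 11·t and substitute into x ≡ 11 (mod 13): 11·t ≡ 11 − 6 = 5 (mod 13).
    The inverse of 11 mod 13 is 6 (since 11·6 = 66 = 5·13 + 1), so t ≡ 6·5 = 30 ≡ 4 (mod 13).
    Then x = 6 + 11·4 = 50, valid modulo lcm(11, 13) = 143: x ≡ 50 (mod 143).
  Combine with x ≡ 2 (mod 3): since gcd(143, 3) = 1, we get a unique residue mod 429.
    Write x = 50 + 143·t and substitute into x ≡ 2 (mod 3): 143·t ≡ 2 − 50 = -48 (mod 3).
    Reduce coefficients mod 3: 2·t ≡ 0 (mod 3).
    The inverse of 2 mod 3 is 2 (since 2·2 = 4 = 1·3 + 1), so t ≡ 2·0 = 0 ≡ 0 (mod 3).
    Then x = 50 + 143·0 = 50, valid modulo lcm(143, 3) = 429: x ≡ 50 (mod 429).
Verify: 50 mod 11 = 6 ✓, 50 mod 13 = 11 ✓, 50 mod 3 = 2 ✓.

x ≡ 50 (mod 429).


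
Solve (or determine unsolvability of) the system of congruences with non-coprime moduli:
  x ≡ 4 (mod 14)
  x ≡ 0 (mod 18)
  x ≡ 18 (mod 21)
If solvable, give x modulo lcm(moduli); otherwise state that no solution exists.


Moduli 14, 18, 21 are not pairwise coprime, so CRT works modulo lcm(m_i) when all pairwise compatibility conditions hold.
Pairwise compatibility: gcd(m_i, m_j) must divide a_i - a_j for every pair.
Merge one congruence at a time:
  Start: x ≡ 4 (mod 14).
  Combine with x ≡ 0 (mod 18): gcd(14, 18) = 2; 0 - 4 = -4, which IS divisible by 2, so compatible.
    Write x = 4 + 14·t and substitute into x ≡ 0 (mod 18): 14·t ≡ 0 − 4 = -4 (mod 18).
    Divide the congruence (and modulus) by g = 2: 7·t ≡ -2 (mod 9).
    Reduce coefficients mod 9: 7·t ≡ 7 (mod 9).
    The inverse of 7 mod 9 is 4 (since 7·4 = 28 = 3·9 + 1), so t ≡ 4·7 = 28 ≡ 1 (mod 9).
    Then x = 4 + 14·1 = 18, valid modulo lcm(14, 18) = 126: x ≡ 18 (mod 126).
  Combine with x ≡ 18 (mod 21): gcd(126, 21) = 21; 18 - 18 = 0, which IS divisible by 21, so compatible.
    Write x = 18 + 126·t and substitute into x ≡ 18 (mod 21): 126·t ≡ 18 − 18 = 0 (mod 21).
    Divide the congruence (and modulus) by g = 21: 6·t ≡ 0 (mod 1).
    Modulo 1 every t works; take t = 0.
    Then x = 18 + 126·0 = 18, valid modulo lcm(126, 21) = 126: x ≡ 18 (mod 126).
Verify: 18 mod 14 = 4, 18 mod 18 = 0, 18 mod 21 = 18.

x ≡ 18 (mod 126).


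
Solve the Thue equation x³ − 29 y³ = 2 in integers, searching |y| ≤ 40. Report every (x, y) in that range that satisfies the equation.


The equation is x³ - 29y³ = 2. For fixed y, x³ = 29·y³ + 2, so a solution requires the RHS to be a perfect cube.
Strategy: iterate y from -40 to 40, compute RHS = 29·y³ + 2, and check whether it is a (positive or negative) perfect cube.
Check small values of y:
  y = 0: RHS = 2 is not a perfect cube.
  y = 1: RHS = 31 is not a perfect cube.
  y = -1: RHS = -27 = (-3)³ ⇒ x = -3 works.
  y = 2: RHS = 234 is not a perfect cube.
  y = -2: RHS = -230 is not a perfect cube.
  y = 3: RHS = 785 is not a perfect cube.
  y = -3: RHS = -781 is not a perfect cube.
Continuing the search up to |y| = 40 finds no further solutions beyond those listed.
Collected solutions: (-3, -1).

Solutions (with |y| ≤ 40): (-3, -1).


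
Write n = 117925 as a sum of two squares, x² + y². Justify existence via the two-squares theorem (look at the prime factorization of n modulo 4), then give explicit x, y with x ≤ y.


Step 1: Factor n = 117925 = 5^2 · 53 · 89.
Step 2: Check the mod-4 condition on each prime factor: 5 ≡ 1 (mod 4), exponent 2; 53 ≡ 1 (mod 4), exponent 1; 89 ≡ 1 (mod 4), exponent 1.
All primes ≡ 3 (mod 4) appear to even exponent (or don't appear), so by the two-squares theorem n IS expressible as a sum of two squares.
Step 3: Build a representation. Group n = k² · m with k = 5 and m = 53 · 89 = 4717 (a product of primes ≡ 1 (mod 4)); a representation of m scales to one of n via (k·x)² + (k·y)² = k²(x² + y²). Each prime p ≡ 1 (mod 4) is itself a sum of two squares; find a² by testing p − a² for a perfect square:
  53: 53 − 1² = 52, 53 − 2² = 49 = 7² ⇒ 53 = 2² + 7².
  89: 89 − 1² = 88, 89 − 2² = 85, 89 − 3² = 80, 89 − 4² = 73, 89 − 5² = 64 = 8² ⇒ 89 = 5² + 8².
  Combine using the Brahmagupta–Fibonacci identity (a² + b²)(c² + d²) = (ac − bd)² + (ad + bc)² = (ac + bd)² + (ad − bc)²:
  53 · 89 = 4717: from (2² + 7²)(5² + 8²), take (2·5 − 7·8, 2·8 + 7·5) = (10 − 56, 16 + 35) = (-46, 51); dropping signs (only squares matter) gives (46, 51); check 46² + 51² = 2116 + 2601 = 4717 ✓.
  Scale by k = 5: (5·46, 5·51) = (230, 255).
Step 4: Order so x ≤ y and verify: 230² + 255² = 52900 + 65025 = 117925 = n. ✓

n = 117925 = 230² + 255² (one valid representation with x ≤ y).


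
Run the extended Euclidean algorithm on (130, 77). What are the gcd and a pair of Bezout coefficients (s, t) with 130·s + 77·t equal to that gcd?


Euclidean algorithm on (130, 77) — divide until remainder is 0:
  130 = 1 · 77 + 53
  77 = 1 · 53 + 24
  53 = 2 · 24 + 5
  24 = 4 · 5 + 4
  5 = 1 · 4 + 1
  4 = 4 · 1 + 0
gcd(130, 77) = 1.
Track Bezout coefficients alongside the remainders: start with r₀ = 130 = a·1 + b·0 (s = 1, t = 0) and r₁ = 77 = a·0 + b·1 (s = 0, t = 1); each new remainder r_{k+1} = r_{k-1} − q_k·r_k inherits s_{k+1} = s_{k-1} − q_k·s_k, t_{k+1} = t_{k-1} − q_k·t_k, so r_k = a·s_k + b·t_k at every step:
  q = 1: r = 53, s = 1 − 1·0 = 1, t = 0 − 1·1 = -1  (check: 130·1 + 77·(-1) = 53)
  q = 1: r = 24, s = 0 − 1·1 = -1, t = 1 − 1·(-1) = 2  (check: 130·(-1) + 77·2 = 24)
  q = 2: r = 5, s = 1 − 2·(-1) = 3, t = -1 − 2·2 = -5  (check: 130·3 + 77·(-5) = 5)
  q = 4: r = 4, s = -1 − 4·3 = -13, t = 2 − 4·(-5) = 22  (check: 130·(-13) + 77·22 = 4)
  q = 1: r = 1, s = 3 − 1·(-13) = 16, t = -5 − 1·22 = -27  (check: 130·16 + 77·(-27) = 1)
The row with r = 1 (the gcd) gives the Bezout coefficients s = 16, t = -27.
Result: 130 · (16) + 77 · (-27) = 1.

gcd(130, 77) = 1; s = 16, t = -27 (check: 130·16 + 77·(-27) = 1).


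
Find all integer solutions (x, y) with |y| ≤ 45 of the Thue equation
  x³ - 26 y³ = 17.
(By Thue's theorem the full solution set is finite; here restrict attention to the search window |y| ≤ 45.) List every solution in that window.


The equation is x³ - 26y³ = 17. For fixed y, x³ = 26·y³ + 17, so a solution requires the RHS to be a perfect cube.
Strategy: iterate y from -45 to 45, compute RHS = 26·y³ + 17, and check whether it is a (positive or negative) perfect cube.
Check small values of y:
  y = 0: RHS = 17 is not a perfect cube.
  y = 1: RHS = 43 is not a perfect cube.
  y = -1: RHS = -9 is not a perfect cube.
  y = 2: RHS = 225 is not a perfect cube.
  y = -2: RHS = -191 is not a perfect cube.
  y = 3: RHS = 719 is not a perfect cube.
  y = -3: RHS = -685 is not a perfect cube.
Continuing the search up to |y| = 45 finds no solutions either.
No (x, y) in the scanned range satisfies the equation.

No integer solutions with |y| ≤ 45.


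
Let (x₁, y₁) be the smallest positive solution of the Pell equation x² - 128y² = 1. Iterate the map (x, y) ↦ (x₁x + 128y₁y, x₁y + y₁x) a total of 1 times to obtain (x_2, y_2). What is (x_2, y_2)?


Step 1: Find the fundamental solution (x₁, y₁) of x² - 128y² = 1.
  Expand √128 as a continued fraction. a₀ = ⌊√128⌋ = 11; iterate m_{k+1} = d_k·a_k − m_k, d_{k+1} = (128 − m_{k+1}²)/d_k, a_{k+1} = ⌊(a₀ + m_{k+1})/d_{k+1}⌋ (starting m₀ = 0, d₀ = 1), with convergents p_k = a_k·p_{k-1} + p_{k-2}, q_k = a_k·q_{k-1} + q_{k-2} (p₋₁ = 1, q₋₁ = 0):
  k = 0: a₀ = 11; p₀/q₀ = 11/1; p₀² − 128·q₀² = 121 − 128 = -7.
  k = 1: m = 11, d = 7, a = ⌊(11 + 11)/7⌋ = 3; p/q = (3·11 + 1)/(3·1 + 0) = 34/3; p² − 128·q² = 1156 − 1152 = 4.
  k = 2: m = 10, d = 4, a = ⌊(11 + 10)/4⌋ = 5; p/q = (5·34 + 11)/(5·3 + 1) = 181/16; p² − 128·q² = 32761 − 32768 = -7.
  k = 3: m = 10, d = 7, a = ⌊(11 + 10)/7⌋ = 3; p/q = (3·181 + 34)/(3·16 + 3) = 577/51; p² − 128·q² = 332929 − 332928 = 1.
  The first convergent with p² − 128·q² = 1 gives the fundamental solution (x₁, y₁) = (577, 51).
Step 2: Apply the recurrence (x_{n+1}, y_{n+1}) = (x₁x_n + 128y₁y_n, x₁y_n + y₁x_n) repeatedly.
  From (x_1, y_1) = (577, 51): x_2 = 577·577 + 128·51·51 = 665857; y_2 = 577·51 + 51·577 = 58854.
Step 3: Verify x_2² - 128·y_2² = 443365544449 - 443365544448 = 1 (should be 1). ✓

(x_1, y_1) = (577, 51); (x_2, y_2) = (665857, 58854).


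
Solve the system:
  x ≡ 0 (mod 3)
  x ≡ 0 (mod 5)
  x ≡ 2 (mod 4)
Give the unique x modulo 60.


Moduli 3, 5, 4 are pairwise coprime; by CRT there is a unique solution modulo M = 3 · 5 · 4 = 60.
Solve pairwise, accumulating the modulus:
  Start with x ≡ 0 (mod 3).
  Combine with x ≡ 0 (mod 5): since gcd(3, 5) = 1, we get a unique residue mod 15.
    Write x = 0 + 3·t and substitute into x ≡ 0 (mod 5): 3·t ≡ 0 − 0 = 0 (mod 5).
    The inverse of 3 mod 5 is 2 (since 3·2 = 6 = 1·5 + 1), so t ≡ 2·0 = 0 ≡ 0 (mod 5).
    Then x = 0 + 3·0 = 0, valid modulo lcm(3, 5) = 15: x ≡ 0 (mod 15).
  Combine with x ≡ 2 (mod 4): since gcd(15, 4) = 1, we get a unique residue mod 60.
    Write x = 0 + 15·t and substitute into x ≡ 2 (mod 4): 15·t ≡ 2 − 0 = 2 (mod 4).
    Reduce coefficients mod 4: 3·t ≡ 2 (mod 4).
    The inverse of 3 mod 4 is 3 (since 3·3 = 9 = 2·4 + 1), so t ≡ 3·2 = 6 ≡ 2 (mod 4).
    Then x = 0 + 15·2 = 30, valid modulo lcm(15, 4) = 60: x ≡ 30 (mod 60).
Verify: 30 mod 3 = 0 ✓, 30 mod 5 = 0 ✓, 30 mod 4 = 2 ✓.

x ≡ 30 (mod 60).


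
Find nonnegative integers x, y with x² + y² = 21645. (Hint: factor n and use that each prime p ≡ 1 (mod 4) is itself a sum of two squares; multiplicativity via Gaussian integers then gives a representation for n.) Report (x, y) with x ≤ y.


Step 1: Factor n = 21645 = 3^2 · 5 · 13 · 37.
Step 2: Check the mod-4 condition on each prime factor: 3 ≡ 3 (mod 4), exponent 2 (must be even); 5 ≡ 1 (mod 4), exponent 1; 13 ≡ 1 (mod 4), exponent 1; 37 ≡ 1 (mod 4), exponent 1.
All primes ≡ 3 (mod 4) appear to even exponent (or don't appear), so by the two-squares theorem n IS expressible as a sum of two squares.
Step 3: Build a representation. Group n = k² · m with k = 3 and m = 5 · 13 · 37 = 2405 (a product of primes ≡ 1 (mod 4)); a representation of m scales to one of n via (k·x)² + (k·y)² = k²(x² + y²). Each prime p ≡ 1 (mod 4) is itself a sum of two squares; find a² by testing p − a² for a perfect square:
  5: 5 − 1² = 4 = 2² ⇒ 5 = 1² + 2².
  13: 13 − 1² = 12, 13 − 2² = 9 = 3² ⇒ 13 = 2² + 3².
  37: 37 − 1² = 36 = 6² ⇒ 37 = 1² + 6².
  Combine using the Brahmagupta–Fibonacci identity (a² + b²)(c² + d²) = (ac − bd)² + (ad + bc)² = (ac + bd)² + (ad − bc)²:
  5 · 13 = 65: from (1² + 2²)(2² + 3²), take (1·2 − 2·3, 1·3 + 2·2) = (2 − 6, 3 + 4) = (-4, 7); dropping signs (only squares matter) gives (4, 7); check 4² + 7² = 16 + 49 = 65 ✓.
  65 · 37 = 2405: from (4² + 7²)(1² + 6²), take (4·1 − 7·6, 4·6 + 7·1) = (4 − 42, 24 + 7) = (-38, 31); dropping signs (only squares matter) gives (38, 31); check 38² + 31² = 1444 + 961 = 2405 ✓.
  Scale by k = 3: (3·38, 3·31) = (114, 93).
Step 4: Order so x ≤ y and verify: 93² + 114² = 8649 + 12996 = 21645 = n. ✓

n = 21645 = 93² + 114² (one valid representation with x ≤ y).


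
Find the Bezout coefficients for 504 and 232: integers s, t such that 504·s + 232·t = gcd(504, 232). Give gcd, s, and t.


Euclidean algorithm on (504, 232) — divide until remainder is 0:
  504 = 2 · 232 + 40
  232 = 5 · 40 + 32
  40 = 1 · 32 + 8
  32 = 4 · 8 + 0
gcd(504, 232) = 8.
Track Bezout coefficients alongside the remainders: start with r₀ = 504 = a·1 + b·0 (s = 1, t = 0) and r₁ = 232 = a·0 + b·1 (s = 0, t = 1); each new remainder r_{k+1} = r_{k-1} − q_k·r_k inherits s_{k+1} = s_{k-1} − q_k·s_k, t_{k+1} = t_{k-1} − q_k·t_k, so r_k = a·s_k + b·t_k at every step:
  q = 2: r = 40, s = 1 − 2·0 = 1, t = 0 − 2·1 = -2  (check: 504·1 + 232·(-2) = 40)
  q = 5: r = 32, s = 0 − 5·1 = -5, t = 1 − 5·(-2) = 11  (check: 504·(-5) + 232·11 = 32)
  q = 1: r = 8, s = 1 − 1·(-5) = 6, t = -2 − 1·11 = -13  (check: 504·6 + 232·(-13) = 8)
The row with r = 8 (the gcd) gives the Bezout coefficients s = 6, t = -13.
Result: 504 · (6) + 232 · (-13) = 8.

gcd(504, 232) = 8; s = 6, t = -13 (check: 504·6 + 232·(-13) = 8).


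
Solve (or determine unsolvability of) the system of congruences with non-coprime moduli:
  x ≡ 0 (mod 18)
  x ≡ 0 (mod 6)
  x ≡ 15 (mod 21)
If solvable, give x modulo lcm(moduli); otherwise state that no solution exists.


Moduli 18, 6, 21 are not pairwise coprime, so CRT works modulo lcm(m_i) when all pairwise compatibility conditions hold.
Pairwise compatibility: gcd(m_i, m_j) must divide a_i - a_j for every pair.
Merge one congruence at a time:
  Start: x ≡ 0 (mod 18).
  Combine with x ≡ 0 (mod 6): gcd(18, 6) = 6; 0 - 0 = 0, which IS divisible by 6, so compatible.
    Write x = 0 + 18·t and substitute into x ≡ 0 (mod 6): 18·t ≡ 0 − 0 = 0 (mod 6).
    Divide the congruence (and modulus) by g = 6: 3·t ≡ 0 (mod 1).
    Modulo 1 every t works; take t = 0.
    Then x = 0 + 18·0 = 0, valid modulo lcm(18, 6) = 18: x ≡ 0 (mod 18).
  Combine with x ≡ 15 (mod 21): gcd(18, 21) = 3; 15 - 0 = 15, which IS divisible by 3, so compatible.
    Write x = 0 + 18·t and substitute into x ≡ 15 (mod 21): 18·t ≡ 15 − 0 = 15 (mod 21).
    Divide the congruence (and modulus) by g = 3: 6·t ≡ 5 (mod 7).
    The inverse of 6 mod 7 is 6 (since 6·6 = 36 = 5·7 + 1), so t ≡ 6·5 = 30 ≡ 2 (mod 7).
    Then x = 0 + 18·2 = 36, valid modulo lcm(18, 21) = 126: x ≡ 36 (mod 126).
Verify: 36 mod 18 = 0, 36 mod 6 = 0, 36 mod 21 = 15.

x ≡ 36 (mod 126).


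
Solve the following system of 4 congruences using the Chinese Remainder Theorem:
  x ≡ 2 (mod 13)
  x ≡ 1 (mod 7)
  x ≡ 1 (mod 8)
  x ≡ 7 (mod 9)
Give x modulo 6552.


Product of moduli M = 13 · 7 · 8 · 9 = 6552.
Merge one congruence at a time:
  Start: x ≡ 2 (mod 13).
  Combine with x ≡ 1 (mod 7); new modulus lcm = 91.
    Write x = 2 + 13·t and substitute into x ≡ 1 (mod 7): 13·t ≡ 1 − 2 = -1 (mod 7).
    Reduce coefficients mod 7: 6·t ≡ 6 (mod 7).
    The inverse of 6 mod 7 is 6 (since 6·6 = 36 = 5·7 + 1), so t ≡ 6·6 = 36 ≡ 1 (mod 7).
    Then x = 2 + 13·1 = 15, valid modulo lcm(13, 7) = 91: x ≡ 15 (mod 91).
  Combine with x ≡ 1 (mod 8); new modulus lcm = 728.
    Write x = 15 + 91·t and substitute into x ≡ 1 (mod 8): 91·t ≡ 1 − 15 = -14 (mod 8).
    Reduce coefficients mod 8: 3·t ≡ 2 (mod 8).
    The inverse of 3 mod 8 is 3 (since 3·3 = 9 = 1·8 + 1), so t ≡ 3·2 = 6 ≡ 6 (mod 8).
    Then x = 15 + 91·6 = 561, valid modulo lcm(91, 8) = 728: x ≡ 561 (mod 728).
  Combine with x ≡ 7 (mod 9); new modulus lcm = 6552.
    Write x = 561 + 728·t and substitute into x ≡ 7 (mod 9): 728·t ≡ 7 − 561 = -554 (mod 9).
    Reduce coefficients mod 9: 8·t ≡ 4 (mod 9).
    The inverse of 8 mod 9 is 8 (since 8·8 = 64 = 7·9 + 1), so t ≡ 8·4 = 32 ≡ 5 (mod 9).
    Then x = 561 + 728·5 = 4201, valid modulo lcm(728, 9) = 6552: x ≡ 4201 (mod 6552).
Verify against each original: 4201 mod 13 = 2, 4201 mod 7 = 1, 4201 mod 8 = 1, 4201 mod 9 = 7.

x ≡ 4201 (mod 6552).


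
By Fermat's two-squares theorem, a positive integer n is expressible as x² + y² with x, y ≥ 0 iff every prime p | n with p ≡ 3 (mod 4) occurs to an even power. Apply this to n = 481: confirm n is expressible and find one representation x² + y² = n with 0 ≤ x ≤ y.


Step 1: Factor n = 481 = 13 · 37.
Step 2: Check the mod-4 condition on each prime factor: 13 ≡ 1 (mod 4), exponent 1; 37 ≡ 1 (mod 4), exponent 1.
All primes ≡ 3 (mod 4) appear to even exponent (or don't appear), so by the two-squares theorem n IS expressible as a sum of two squares.
Step 3: Build a representation. Here n = 13 · 37 is a product of primes ≡ 1 (mod 4). Each prime p ≡ 1 (mod 4) is itself a sum of two squares; find a² by testing p − a² for a perfect square:
  13: 13 − 1² = 12, 13 − 2² = 9 = 3² ⇒ 13 = 2² + 3².
  37: 37 − 1² = 36 = 6² ⇒ 37 = 1² + 6².
  Combine using the Brahmagupta–Fibonacci identity (a² + b²)(c² + d²) = (ac − bd)² + (ad + bc)² = (ac + bd)² + (ad − bc)²:
  13 · 37 = 481: from (2² + 3²)(1² + 6²), take (2·1 − 3·6, 2·6 + 3·1) = (2 − 18, 12 + 3) = (-16, 15); dropping signs (only squares matter) gives (16, 15); check 16² + 15² = 256 + 225 = 481 ✓.
Step 4: Order so x ≤ y and verify: 15² + 16² = 225 + 256 = 481 = n. ✓

n = 481 = 15² + 16² (one valid representation with x ≤ y).


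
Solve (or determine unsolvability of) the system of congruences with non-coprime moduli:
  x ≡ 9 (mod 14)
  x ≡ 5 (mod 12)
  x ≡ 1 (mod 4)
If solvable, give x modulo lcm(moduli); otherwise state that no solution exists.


Moduli 14, 12, 4 are not pairwise coprime, so CRT works modulo lcm(m_i) when all pairwise compatibility conditions hold.
Pairwise compatibility: gcd(m_i, m_j) must divide a_i - a_j for every pair.
Merge one congruence at a time:
  Start: x ≡ 9 (mod 14).
  Combine with x ≡ 5 (mod 12): gcd(14, 12) = 2; 5 - 9 = -4, which IS divisible by 2, so compatible.
    Write x = 9 + 14·t and substitute into x ≡ 5 (mod 12): 14·t ≡ 5 − 9 = -4 (mod 12).
    Divide the congruence (and modulus) by g = 2: 7·t ≡ -2 (mod 6).
    Reduce coefficients mod 6: 1·t ≡ 4 (mod 6).
    So t ≡ 4 (mod 6).
    Then x = 9 + 14·4 = 65, valid modulo lcm(14, 12) = 84: x ≡ 65 (mod 84).
  Combine with x ≡ 1 (mod 4): gcd(84, 4) = 4; 1 - 65 = -64, which IS divisible by 4, so compatible.
    Write x = 65 + 84·t and substitute into x ≡ 1 (mod 4): 84·t ≡ 1 − 65 = -64 (mod 4).
    Divide the congruence (and modulus) by g = 4: 21·t ≡ -16 (mod 1).
    Modulo 1 every t works; take t = 0.
    Then x = 65 + 84·0 = 65, valid modulo lcm(84, 4) = 84: x ≡ 65 (mod 84).
Verify: 65 mod 14 = 9, 65 mod 12 = 5, 65 mod 4 = 1.

x ≡ 65 (mod 84).
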